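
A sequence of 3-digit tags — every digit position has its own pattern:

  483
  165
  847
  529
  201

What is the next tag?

For the first digit, −3 each step, mod 10: 4, 1, 8, 5, 2 → 9.
Second digit goes 8, 6, 4, 2, 0 → 8 (−2 each step, mod 10).
Third digit: +2 each step, mod 10, so 3, 5, 7, 9, 1 → 3.
Putting it together: 983.

983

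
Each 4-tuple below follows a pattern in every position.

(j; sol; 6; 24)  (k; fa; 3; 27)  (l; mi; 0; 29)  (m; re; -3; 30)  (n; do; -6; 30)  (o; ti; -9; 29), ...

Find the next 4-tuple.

(p; la; -12; 27)

Letter: letters move forward 1 place in the alphabet; j, k, l, m, n, o → p.
Note: runs backward through the solfège scale do→ti, so sol, fa, mi, re, do, ti → la.
For the third part, −3 each step: 6, 3, 0, -3, -6, -9 → -12.
Fourth part goes 24, 27, 29, 30, 30, 29 → 27 (differences are 3, 2, 1, … (decreasing by 1 each time)).
Combining the parts gives (p; la; -12; 27).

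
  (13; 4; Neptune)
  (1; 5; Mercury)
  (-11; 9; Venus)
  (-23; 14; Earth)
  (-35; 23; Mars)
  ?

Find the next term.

(-47; 37; Jupiter)

First value: −12 each step, so 13, 1, -11, -23, -35 → -47.
Second value goes 4, 5, 9, 14, 23 → 37 (each term is the sum of the two before it).
Planet goes Neptune, Mercury, Venus, Earth, Mars → Jupiter (runs through the planets Mercury→Neptune).
Combining the parts gives (-47; 37; Jupiter).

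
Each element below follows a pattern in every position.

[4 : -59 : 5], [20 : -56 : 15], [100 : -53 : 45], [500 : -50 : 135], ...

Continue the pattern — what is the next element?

[2500 : -47 : 405]

First value: 4, 20, 100, 500 → 2500 (×5 each step).
For the second value, +3 each step: -59, -56, -53, -50 → -47.
Third value goes 5, 15, 45, 135 → 405 (×3 each step).
So the next element is [2500 : -47 : 405].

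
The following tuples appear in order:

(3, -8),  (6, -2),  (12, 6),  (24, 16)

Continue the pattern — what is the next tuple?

(48, 28)

First part: ×2 each step, so 3, 6, 12, 24 → 48.
Second part — differences are 6, 8, 10, … (increasing by 2 each time): -8, -2, 6, 16 → 28.
Putting it together: (48, 28).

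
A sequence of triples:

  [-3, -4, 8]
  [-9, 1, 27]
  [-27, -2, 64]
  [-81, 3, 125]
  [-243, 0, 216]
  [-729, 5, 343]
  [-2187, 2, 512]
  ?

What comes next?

First coordinate goes -3, -9, -27, -81, -243, -729, -2187 → -6561 (×3 each step).
Second coordinate: -4, 1, -2, 3, 0, 5, 2 → 7 (alternating steps +5, −3, +5, −3, …).
Third coordinate — perfect cubes: 2³, 3³, 4³, …: 8, 27, 64, 125, 216, 343, 512 → 729.
Combining the parts gives [-6561, 7, 729].

[-6561, 7, 729]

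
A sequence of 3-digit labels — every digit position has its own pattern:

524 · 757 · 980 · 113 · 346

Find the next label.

First digit: +2 each step, mod 10; 5, 7, 9, 1, 3 → 5.
Second digit: +3 each step, mod 10, so 2, 5, 8, 1, 4 → 7.
Third digit: +3 each step, mod 10, so 4, 7, 0, 3, 6 → 9.
Putting it together: 579.

579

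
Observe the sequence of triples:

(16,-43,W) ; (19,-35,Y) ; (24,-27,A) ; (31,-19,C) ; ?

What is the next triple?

(40,-11,E)

First entry: 16, 19, 24, 31 → 40 (differences are 3, 5, 7, … (increasing by 2 each time)).
Second entry goes -43, -35, -27, -19 → -11 (+8 each step).
Letter — letters move forward 2 places in the alphabet, wrapping Z→A: W, Y, A, C → E.
Combining the parts gives (40,-11,E).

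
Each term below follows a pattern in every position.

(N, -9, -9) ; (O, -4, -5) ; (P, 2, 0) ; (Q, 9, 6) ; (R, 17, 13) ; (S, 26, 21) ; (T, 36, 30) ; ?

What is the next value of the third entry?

40

Third entry goes -9, -5, 0, 6, 13, 21, 30 → 40 (differences are 4, 5, 6, … (increasing by 1 each time)).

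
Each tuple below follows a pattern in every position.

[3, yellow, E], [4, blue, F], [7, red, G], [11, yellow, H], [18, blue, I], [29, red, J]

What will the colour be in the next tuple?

yellow

For the colour, repeats yellow → blue → red: yellow, blue, red, yellow, blue, red → yellow.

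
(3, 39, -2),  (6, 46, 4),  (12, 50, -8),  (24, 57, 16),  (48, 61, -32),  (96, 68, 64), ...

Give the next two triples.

First part: ×2 each step; 3, 6, 12, 24, 48, 96 → 192 → 384.
Second part: alternating steps +7, +4, +7, +4, …; 39, 46, 50, 57, 61, 68 → 72 → 79.
For the third part, ×(-2) each step: -2, 4, -8, 16, -32, 64 → -128 → 256.
Putting the parts together: (192, 72, -128) and then (384, 79, 256).

(192, 72, -128), (384, 79, 256)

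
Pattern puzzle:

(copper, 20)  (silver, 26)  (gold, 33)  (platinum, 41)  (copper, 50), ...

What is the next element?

(silver, 60)

Metal: repeats copper → silver → gold → platinum; copper, silver, gold, platinum, copper → silver.
Second entry: differences are 6, 7, 8, … (increasing by 1 each time), so 20, 26, 33, 41, 50 → 60.
So the next element is (silver, 60).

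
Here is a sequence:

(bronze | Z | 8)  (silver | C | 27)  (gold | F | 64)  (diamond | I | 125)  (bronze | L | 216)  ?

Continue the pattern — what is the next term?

(silver | O | 343)

Rank goes bronze, silver, gold, diamond, bronze → silver (repeats bronze → silver → gold → diamond).
Letter — letters move forward 3 places in the alphabet, wrapping Z→A: Z, C, F, I, L → O.
Third value: perfect cubes: 2³, 3³, 4³, …; 8, 27, 64, 125, 216 → 343.
Combining the parts gives (silver | O | 343).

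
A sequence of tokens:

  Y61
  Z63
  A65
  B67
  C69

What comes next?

D71

Letter: letters move forward 1 place in the alphabet, wrapping Z→A; Y, Z, A, B, C → D.
Second component: +2 each step, so 61, 63, 65, 67, 69 → 71.
Putting it together: D71.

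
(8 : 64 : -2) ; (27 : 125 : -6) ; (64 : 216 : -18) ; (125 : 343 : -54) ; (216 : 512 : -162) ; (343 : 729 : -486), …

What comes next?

(512 : 1000 : -1458)

First value: perfect cubes: 2³, 3³, 4³, …; 8, 27, 64, 125, 216, 343 → 512.
Second value goes 64, 125, 216, 343, 512, 729 → 1000 (perfect cubes: 4³, 5³, 6³, …).
Third value goes -2, -6, -18, -54, -162, -486 → -1458 (×3 each step).
Putting it together: (512 : 1000 : -1458).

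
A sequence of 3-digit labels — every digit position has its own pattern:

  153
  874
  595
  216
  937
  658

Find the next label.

379

For the first digit, −3 each step, mod 10: 1, 8, 5, 2, 9, 6 → 3.
Second digit: +2 each step, mod 10, so 5, 7, 9, 1, 3, 5 → 7.
Third digit: 3, 4, 5, 6, 7, 8 → 9 (+1 each step, mod 10).
Putting it together: 379.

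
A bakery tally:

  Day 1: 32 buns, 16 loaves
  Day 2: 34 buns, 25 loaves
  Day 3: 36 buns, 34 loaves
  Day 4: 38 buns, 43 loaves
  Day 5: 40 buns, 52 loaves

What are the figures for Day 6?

Buns: 32, 34, 36, 38, 40 → 42 (+2 each step).
Loaves — +9 each step: 16, 25, 34, 43, 52 → 61.
Combining the parts gives 42 buns, 61 loaves.

42 buns, 61 loaves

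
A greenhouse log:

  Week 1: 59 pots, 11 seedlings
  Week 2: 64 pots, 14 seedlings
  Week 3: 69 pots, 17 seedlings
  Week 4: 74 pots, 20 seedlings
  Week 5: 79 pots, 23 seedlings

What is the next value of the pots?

Pots goes 59, 64, 69, 74, 79 → 84 (+5 each step).

84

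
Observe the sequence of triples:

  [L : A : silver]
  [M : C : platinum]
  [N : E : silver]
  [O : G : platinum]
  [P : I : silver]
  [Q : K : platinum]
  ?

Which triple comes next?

[R : M : silver]

For the first letter, letters move forward 1 place in the alphabet: L, M, N, O, P, Q → R.
Second letter: A, C, E, G, I, K → M (letters move forward 2 places in the alphabet).
Metal goes silver, platinum, silver, platinum, silver, platinum → silver (alternates silver ↔ platinum).
So the next triple is [R : M : silver].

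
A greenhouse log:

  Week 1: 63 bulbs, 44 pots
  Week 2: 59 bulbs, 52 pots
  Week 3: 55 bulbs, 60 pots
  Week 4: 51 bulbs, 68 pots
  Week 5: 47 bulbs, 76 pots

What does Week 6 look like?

43 bulbs, 84 pots

For the bulbs, −4 each step: 63, 59, 55, 51, 47 → 43.
Pots: 44, 52, 60, 68, 76 → 84 (+8 each step).
So the next record is 43 bulbs, 84 pots.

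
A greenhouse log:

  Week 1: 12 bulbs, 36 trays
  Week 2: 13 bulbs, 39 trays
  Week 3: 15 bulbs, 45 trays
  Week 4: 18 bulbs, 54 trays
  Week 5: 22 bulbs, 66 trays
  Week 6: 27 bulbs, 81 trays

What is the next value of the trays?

99

Bulbs goes 12, 13, 15, 18, 22, 27 → 33 (differences are 1, 2, 3, … (increasing by 1 each time)).
Trays: always 3 × the bulbs, so 36, 39, 45, 54, 66, 81 → 99.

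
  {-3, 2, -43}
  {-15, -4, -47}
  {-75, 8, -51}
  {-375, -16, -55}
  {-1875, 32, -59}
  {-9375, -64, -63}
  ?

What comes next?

{-46875, 128, -67}

First coordinate: ×5 each step, so -3, -15, -75, -375, -1875, -9375 → -46875.
Second coordinate: 2, -4, 8, -16, 32, -64 → 128 (×(-2) each step).
Third coordinate: −4 each step; -43, -47, -51, -55, -59, -63 → -67.
So the next term is {-46875, 128, -67}.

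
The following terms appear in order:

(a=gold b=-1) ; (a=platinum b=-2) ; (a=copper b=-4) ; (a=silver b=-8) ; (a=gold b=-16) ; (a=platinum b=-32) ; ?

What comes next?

(a=copper b=-64)

For the a, repeats gold → platinum → copper → silver: gold, platinum, copper, silver, gold, platinum → copper.
B goes -1, -2, -4, -8, -16, -32 → -64 (×2 each step).
So the next term is (a=copper b=-64).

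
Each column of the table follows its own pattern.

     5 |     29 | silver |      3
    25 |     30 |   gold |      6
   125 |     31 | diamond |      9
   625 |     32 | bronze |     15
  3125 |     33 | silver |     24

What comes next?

For the first component, ×5 each step: 5, 25, 125, 625, 3125 → 15625.
Second component: 29, 30, 31, 32, 33 → 34 (+1 each step).
Rank goes silver, gold, diamond, bronze, silver → gold (repeats silver → gold → diamond → bronze).
Fourth component: 3, 6, 9, 15, 24 → 39 (each term is the sum of the two before it).
Combining the parts gives 15625  34  gold  39.

15625  34  gold  39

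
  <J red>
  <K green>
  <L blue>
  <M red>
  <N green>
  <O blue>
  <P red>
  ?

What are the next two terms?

<Q green>, <R blue>

For the letter, letters move forward 1 place in the alphabet: J, K, L, M, N, O, P → Q → R.
Colour goes red, green, blue, red, green, blue, red → green → blue (repeats red → green → blue).
Putting the parts together: <Q green> and then <R blue>.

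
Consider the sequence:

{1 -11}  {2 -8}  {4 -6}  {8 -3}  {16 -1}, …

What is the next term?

{32 2}

First value: ×2 each step, so 1, 2, 4, 8, 16 → 32.
For the second value, alternating steps +3, +2, +3, +2, …: -11, -8, -6, -3, -1 → 2.
So the next term is {32 2}.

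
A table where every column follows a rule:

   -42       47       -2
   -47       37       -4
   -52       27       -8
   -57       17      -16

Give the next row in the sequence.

First component: −5 each step; -42, -47, -52, -57 → -62.
Second component: 47, 37, 27, 17 → 7 (−10 each step).
Third component: -2, -4, -8, -16 → -32 (×2 each step).
Putting it together: -62  7  -32.

-62  7  -32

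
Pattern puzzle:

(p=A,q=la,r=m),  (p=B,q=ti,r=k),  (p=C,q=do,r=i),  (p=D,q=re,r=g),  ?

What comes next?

(p=E,q=mi,r=e)

P: letters move forward 1 place in the alphabet; A, B, C, D → E.
Q — runs through the solfège scale do→ti: la, ti, do, re → mi.
R: m, k, i, g → e (letters move back 2 places in the alphabet).
Combining the parts gives (p=E,q=mi,r=e).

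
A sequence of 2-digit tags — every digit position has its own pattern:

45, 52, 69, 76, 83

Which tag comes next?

For the first digit, +1 each step, mod 10: 4, 5, 6, 7, 8 → 9.
Second digit: −3 each step, mod 10; 5, 2, 9, 6, 3 → 0.
Putting it together: 90.

90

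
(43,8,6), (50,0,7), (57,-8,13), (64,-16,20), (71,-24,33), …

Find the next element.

First part goes 43, 50, 57, 64, 71 → 78 (+7 each step).
Second part goes 8, 0, -8, -16, -24 → -32 (−8 each step).
Third part: each term is the sum of the two before it; 6, 7, 13, 20, 33 → 53.
Putting it together: (78,-32,53).

(78,-32,53)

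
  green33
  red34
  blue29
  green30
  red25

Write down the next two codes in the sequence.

For the colour, repeats green → red → blue: green, red, blue, green, red → blue → green.
Second component: 33, 34, 29, 30, 25 → 26 → 21 (alternating steps +1, −5, +1, −5, …).
So the next two codes are blue26 and green21.

blue26 then green21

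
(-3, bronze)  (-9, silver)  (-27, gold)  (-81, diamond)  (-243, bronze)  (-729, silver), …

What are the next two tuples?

First slot — ×3 each step: -3, -9, -27, -81, -243, -729 → -2187 → -6561.
Rank: bronze, silver, gold, diamond, bronze, silver → gold → diamond (repeats bronze → silver → gold → diamond).
Putting the parts together: (-2187, gold) and then (-6561, diamond).

(-2187, gold), (-6561, diamond)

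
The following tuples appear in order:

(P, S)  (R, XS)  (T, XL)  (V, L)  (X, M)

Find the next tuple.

For the letter, letters move forward 2 places in the alphabet: P, R, T, V, X → Z.
Size: runs backward through clothing sizes XS→XL; S, XS, XL, L, M → S.
Combining the parts gives (Z, S).

(Z, S)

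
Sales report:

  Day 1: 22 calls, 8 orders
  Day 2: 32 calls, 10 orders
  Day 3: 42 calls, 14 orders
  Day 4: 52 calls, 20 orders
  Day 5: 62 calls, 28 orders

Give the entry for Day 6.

72 calls, 38 orders

Calls: +10 each step; 22, 32, 42, 52, 62 → 72.
Orders: differences are 2, 4, 6, … (increasing by 2 each time); 8, 10, 14, 20, 28 → 38.
So the next row is 72 calls, 38 orders.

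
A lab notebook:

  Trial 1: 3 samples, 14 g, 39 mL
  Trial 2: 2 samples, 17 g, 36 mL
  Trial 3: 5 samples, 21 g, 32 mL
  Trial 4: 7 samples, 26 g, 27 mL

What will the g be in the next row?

G: differences are 3, 4, 5, … (increasing by 1 each time); 14, 17, 21, 26 → 32.

32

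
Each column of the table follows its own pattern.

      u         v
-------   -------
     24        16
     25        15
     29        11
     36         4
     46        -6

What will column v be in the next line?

For the column u, differences are 1, 4, 7, … (increasing by 3 each time): 24, 25, 29, 36, 46 → 59.
Column v — together with the column u always sums to 40: 16, 15, 11, 4, -6 → -19.

-19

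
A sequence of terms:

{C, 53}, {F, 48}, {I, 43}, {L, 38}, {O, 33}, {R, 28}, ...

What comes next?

{U, 23}

Letter goes C, F, I, L, O, R → U (letters move forward 3 places in the alphabet).
Second entry: −5 each step, so 53, 48, 43, 38, 33, 28 → 23.
Combining the parts gives {U, 23}.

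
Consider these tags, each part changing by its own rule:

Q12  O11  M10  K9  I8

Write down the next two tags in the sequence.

G7 then E6

Letter: letters move back 2 places in the alphabet; Q, O, M, K, I → G → E.
Second component: −1 each step; 12, 11, 10, 9, 8 → 7 → 6.
Putting the parts together: G7 and then E6.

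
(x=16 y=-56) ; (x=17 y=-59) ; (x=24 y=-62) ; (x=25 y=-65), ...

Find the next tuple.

(x=32 y=-68)

X: alternating steps +1, +7, +1, +7, …, so 16, 17, 24, 25 → 32.
Y: -56, -59, -62, -65 → -68 (−3 each step).
Putting it together: (x=32 y=-68).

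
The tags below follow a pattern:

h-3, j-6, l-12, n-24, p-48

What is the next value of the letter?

r

Letter — letters move forward 2 places in the alphabet: h, j, l, n, p → r.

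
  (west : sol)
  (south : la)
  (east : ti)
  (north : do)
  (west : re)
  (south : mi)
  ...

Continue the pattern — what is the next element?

(east : fa)

Direction: west, south, east, north, west, south → east (repeats west → south → east → north).
Note — runs through the solfège scale do→ti: sol, la, ti, do, re, mi → fa.
Combining the parts gives (east : fa).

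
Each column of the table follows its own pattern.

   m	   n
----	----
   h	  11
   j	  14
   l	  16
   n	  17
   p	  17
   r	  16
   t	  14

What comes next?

Column m: letters move forward 2 places in the alphabet, so h, j, l, n, p, r, t → v.
For the column n, differences are 3, 2, 1, … (decreasing by 1 each time): 11, 14, 16, 17, 17, 16, 14 → 11.
So the next row is v  11.

v  11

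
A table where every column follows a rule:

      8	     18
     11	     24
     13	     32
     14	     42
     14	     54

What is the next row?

First component: differences are 3, 2, 1, … (decreasing by 1 each time), so 8, 11, 13, 14, 14 → 13.
Second component: differences are 6, 8, 10, … (increasing by 2 each time), so 18, 24, 32, 42, 54 → 68.
Putting it together: 13  68.

13  68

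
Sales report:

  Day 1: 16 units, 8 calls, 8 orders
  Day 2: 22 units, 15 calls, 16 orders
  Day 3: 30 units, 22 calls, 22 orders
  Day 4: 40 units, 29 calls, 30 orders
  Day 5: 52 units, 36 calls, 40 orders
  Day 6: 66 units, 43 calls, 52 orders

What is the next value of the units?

For the units, differences are 6, 8, 10, … (increasing by 2 each time): 16, 22, 30, 40, 52, 66 → 82.

82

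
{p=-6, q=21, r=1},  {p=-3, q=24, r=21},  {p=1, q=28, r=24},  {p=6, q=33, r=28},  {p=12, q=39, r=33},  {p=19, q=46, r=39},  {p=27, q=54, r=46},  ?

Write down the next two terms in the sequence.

P — differences are 3, 4, 5, … (increasing by 1 each time): -6, -3, 1, 6, 12, 19, 27 → 36 → 46.
Q: differences are 3, 4, 5, … (increasing by 1 each time); 21, 24, 28, 33, 39, 46, 54 → 63 → 73.
R: always the previous value of the q, so 1, 21, 24, 28, 33, 39, 46 → 54 → 63.
So the next two terms are {p=36, q=63, r=54} and {p=46, q=73, r=63}.

{p=36, q=63, r=54}, {p=46, q=73, r=63}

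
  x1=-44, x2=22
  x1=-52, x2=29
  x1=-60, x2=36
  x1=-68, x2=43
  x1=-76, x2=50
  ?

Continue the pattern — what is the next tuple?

X1: −8 each step, so -44, -52, -60, -68, -76 → -84.
X2: 22, 29, 36, 43, 50 → 57 (+7 each step).
Combining the parts gives x1=-84, x2=57.

x1=-84, x2=57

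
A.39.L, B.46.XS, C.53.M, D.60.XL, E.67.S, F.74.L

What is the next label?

For the letter, letters move forward 1 place in the alphabet: A, B, C, D, E, F → G.
Second component: +7 each step; 39, 46, 53, 60, 67, 74 → 81.
Size: L, XS, M, XL, S, L → XS (repeats L → XS → M → XL → S).
Combining the parts gives G.81.XS.

G.81.XS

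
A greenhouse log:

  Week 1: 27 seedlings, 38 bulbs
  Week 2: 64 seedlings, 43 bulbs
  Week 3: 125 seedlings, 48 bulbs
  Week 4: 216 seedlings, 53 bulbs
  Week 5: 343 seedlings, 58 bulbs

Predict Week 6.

Seedlings: perfect cubes: 3³, 4³, 5³, …; 27, 64, 125, 216, 343 → 512.
Bulbs: 38, 43, 48, 53, 58 → 63 (+5 each step).
Combining the parts gives 512 seedlings, 63 bulbs.

512 seedlings, 63 bulbs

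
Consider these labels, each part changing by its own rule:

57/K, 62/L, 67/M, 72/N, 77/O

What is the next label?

82/P

First component goes 57, 62, 67, 72, 77 → 82 (+5 each step).
Letter — letters move forward 1 place in the alphabet: K, L, M, N, O → P.
Putting it together: 82/P.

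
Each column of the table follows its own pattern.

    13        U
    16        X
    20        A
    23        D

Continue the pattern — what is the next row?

For the first component, alternating steps +3, +4, +3, +4, …: 13, 16, 20, 23 → 27.
Letter — letters move forward 3 places in the alphabet, wrapping Z→A: U, X, A, D → G.
Putting it together: 27  G.

27  G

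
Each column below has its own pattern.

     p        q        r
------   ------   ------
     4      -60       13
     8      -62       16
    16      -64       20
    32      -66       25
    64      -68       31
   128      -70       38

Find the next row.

256  -72  46

Column p: 4, 8, 16, 32, 64, 128 → 256 (×2 each step).
Column q: −2 each step; -60, -62, -64, -66, -68, -70 → -72.
Column r: 13, 16, 20, 25, 31, 38 → 46 (differences are 3, 4, 5, … (increasing by 1 each time)).
Combining the parts gives 256  -72  46.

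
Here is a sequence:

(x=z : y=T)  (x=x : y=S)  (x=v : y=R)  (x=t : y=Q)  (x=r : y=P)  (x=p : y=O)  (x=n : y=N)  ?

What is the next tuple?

(x=l : y=M)

For the x, letters move back 2 places in the alphabet: z, x, v, t, r, p, n → l.
Y goes T, S, R, Q, P, O, N → M (letters move back 1 place in the alphabet).
So the next tuple is (x=l : y=M).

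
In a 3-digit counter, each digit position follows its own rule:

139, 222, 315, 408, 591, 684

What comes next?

777

First digit: +1 each step, mod 10, so 1, 2, 3, 4, 5, 6 → 7.
For the second digit, −1 each step, mod 10: 3, 2, 1, 0, 9, 8 → 7.
Third digit: +3 each step, mod 10; 9, 2, 5, 8, 1, 4 → 7.
Putting it together: 777.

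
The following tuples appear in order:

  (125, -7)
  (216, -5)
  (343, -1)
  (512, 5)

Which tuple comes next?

(729, 13)

For the first coordinate, perfect cubes: 5³, 6³, 7³, …: 125, 216, 343, 512 → 729.
Second coordinate: -7, -5, -1, 5 → 13 (differences are 2, 4, 6, … (increasing by 2 each time)).
Putting it together: (729, 13).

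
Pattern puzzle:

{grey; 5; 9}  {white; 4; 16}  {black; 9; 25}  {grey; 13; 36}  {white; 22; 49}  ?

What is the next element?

{black; 35; 64}

Shade — repeats grey → white → black: grey, white, black, grey, white → black.
Second coordinate goes 5, 4, 9, 13, 22 → 35 (each term is the sum of the two before it).
Third coordinate: perfect squares: 3², 4², 5², …, so 9, 16, 25, 36, 49 → 64.
Combining the parts gives {black; 35; 64}.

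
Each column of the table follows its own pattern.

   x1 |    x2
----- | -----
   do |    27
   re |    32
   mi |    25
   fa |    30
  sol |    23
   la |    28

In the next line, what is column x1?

ti

Column x1: runs through the solfège scale do→ti, so do, re, mi, fa, sol, la → ti.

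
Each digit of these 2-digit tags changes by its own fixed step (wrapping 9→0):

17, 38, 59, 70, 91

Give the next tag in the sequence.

12

For the first digit, +2 each step, mod 10: 1, 3, 5, 7, 9 → 1.
Second digit: +1 each step, mod 10; 7, 8, 9, 0, 1 → 2.
So the next tag is 12.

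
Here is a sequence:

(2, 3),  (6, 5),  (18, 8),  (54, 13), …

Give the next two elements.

(162, 21), (486, 34)

First component: ×3 each step; 2, 6, 18, 54 → 162 → 486.
Second component — each term is the sum of the two before it: 3, 5, 8, 13 → 21 → 34.
So the next two elements are (162, 21) and (486, 34).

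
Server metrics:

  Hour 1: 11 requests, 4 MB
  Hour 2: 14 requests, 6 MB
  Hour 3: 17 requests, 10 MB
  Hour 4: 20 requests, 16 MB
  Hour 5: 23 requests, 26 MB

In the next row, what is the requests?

26

Requests — +3 each step: 11, 14, 17, 20, 23 → 26.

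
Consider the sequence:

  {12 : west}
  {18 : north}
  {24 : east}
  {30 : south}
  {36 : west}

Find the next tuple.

First entry: 12, 18, 24, 30, 36 → 42 (+6 each step).
For the direction, repeats west → north → east → south: west, north, east, south, west → north.
Putting it together: {42 : north}.

{42 : north}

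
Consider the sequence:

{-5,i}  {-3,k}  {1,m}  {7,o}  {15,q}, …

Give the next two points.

{25,s}, {37,u}

First coordinate: -5, -3, 1, 7, 15 → 25 → 37 (differences are 2, 4, 6, … (increasing by 2 each time)).
Letter: letters move forward 2 places in the alphabet, so i, k, m, o, q → s → u.
So the next two points are {25,s} and {37,u}.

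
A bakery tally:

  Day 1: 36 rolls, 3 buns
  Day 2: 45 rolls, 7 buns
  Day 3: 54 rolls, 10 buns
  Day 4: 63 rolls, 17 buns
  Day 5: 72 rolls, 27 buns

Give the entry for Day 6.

Rolls: +9 each step; 36, 45, 54, 63, 72 → 81.
For the buns, each term is the sum of the two before it: 3, 7, 10, 17, 27 → 44.
Combining the parts gives 81 rolls, 44 buns.

81 rolls, 44 buns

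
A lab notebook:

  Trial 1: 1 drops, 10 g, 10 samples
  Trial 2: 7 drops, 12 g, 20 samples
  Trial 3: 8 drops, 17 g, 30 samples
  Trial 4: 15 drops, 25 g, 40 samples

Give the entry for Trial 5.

23 drops, 36 g, 50 samples

For the drops, each term is the sum of the two before it: 1, 7, 8, 15 → 23.
G: differences are 2, 5, 8, … (increasing by 3 each time); 10, 12, 17, 25 → 36.
Samples — +10 each step: 10, 20, 30, 40 → 50.
So the next line is 23 drops, 36 g, 50 samples.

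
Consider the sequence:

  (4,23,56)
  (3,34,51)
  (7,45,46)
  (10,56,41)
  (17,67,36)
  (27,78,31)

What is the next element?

(44,89,26)

First part: each term is the sum of the two before it, so 4, 3, 7, 10, 17, 27 → 44.
For the second part, +11 each step: 23, 34, 45, 56, 67, 78 → 89.
Third part: −5 each step, so 56, 51, 46, 41, 36, 31 → 26.
Putting it together: (44,89,26).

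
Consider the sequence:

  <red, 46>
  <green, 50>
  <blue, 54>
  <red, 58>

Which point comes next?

For the colour, repeats red → green → blue: red, green, blue, red → green.
Second coordinate: +4 each step; 46, 50, 54, 58 → 62.
So the next point is <green, 62>.

<green, 62>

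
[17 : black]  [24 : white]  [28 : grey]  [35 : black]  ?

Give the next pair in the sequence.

First entry — alternating steps +7, +4, +7, +4, …: 17, 24, 28, 35 → 39.
Shade: black, white, grey, black → white (repeats black → white → grey).
So the next pair is [39 : white].

[39 : white]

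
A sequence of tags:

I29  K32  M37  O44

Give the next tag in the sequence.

Q53

Letter: I, K, M, O → Q (letters move forward 2 places in the alphabet).
Second component: differences are 3, 5, 7, … (increasing by 2 each time), so 29, 32, 37, 44 → 53.
Combining the parts gives Q53.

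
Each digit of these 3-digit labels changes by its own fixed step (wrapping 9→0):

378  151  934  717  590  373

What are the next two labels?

156 then 939

First digit: 3, 1, 9, 7, 5, 3 → 1 → 9 (−2 each step, mod 10).
Second digit — −2 each step, mod 10: 7, 5, 3, 1, 9, 7 → 5 → 3.
Third digit: +3 each step, mod 10; 8, 1, 4, 7, 0, 3 → 6 → 9.
So the next two labels are 156 and 939.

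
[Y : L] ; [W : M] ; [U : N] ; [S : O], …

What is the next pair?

[Q : P]

First letter goes Y, W, U, S → Q (letters move back 2 places in the alphabet).
Second letter: letters move forward 1 place in the alphabet; L, M, N, O → P.
Combining the parts gives [Q : P].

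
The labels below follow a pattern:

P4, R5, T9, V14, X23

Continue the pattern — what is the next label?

Letter: letters move forward 2 places in the alphabet, so P, R, T, V, X → Z.
Second component goes 4, 5, 9, 14, 23 → 37 (each term is the sum of the two before it).
Putting it together: Z37.

Z37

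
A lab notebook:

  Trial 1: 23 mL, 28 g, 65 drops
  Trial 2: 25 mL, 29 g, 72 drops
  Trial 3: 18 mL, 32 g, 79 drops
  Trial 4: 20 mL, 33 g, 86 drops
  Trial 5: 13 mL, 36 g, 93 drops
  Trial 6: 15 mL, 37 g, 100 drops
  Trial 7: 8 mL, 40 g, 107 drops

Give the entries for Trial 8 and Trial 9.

10 mL, 41 g, 114 drops; 3 mL, 44 g, 121 drops

ML — alternating steps +2, −7, +2, −7, …: 23, 25, 18, 20, 13, 15, 8 → 10 → 3.
G goes 28, 29, 32, 33, 36, 37, 40 → 41 → 44 (alternating steps +1, +3, +1, +3, …).
Drops: 65, 72, 79, 86, 93, 100, 107 → 114 → 121 (+7 each step).
So the next two records are 10 mL, 41 g, 114 drops and 3 mL, 44 g, 121 drops.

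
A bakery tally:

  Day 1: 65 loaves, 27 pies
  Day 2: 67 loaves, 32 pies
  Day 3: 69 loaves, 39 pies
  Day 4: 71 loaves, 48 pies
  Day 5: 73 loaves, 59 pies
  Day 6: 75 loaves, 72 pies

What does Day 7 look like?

77 loaves, 87 pies

For the loaves, +2 each step: 65, 67, 69, 71, 73, 75 → 77.
Pies: differences are 5, 7, 9, … (increasing by 2 each time); 27, 32, 39, 48, 59, 72 → 87.
Putting it together: 77 loaves, 87 pies.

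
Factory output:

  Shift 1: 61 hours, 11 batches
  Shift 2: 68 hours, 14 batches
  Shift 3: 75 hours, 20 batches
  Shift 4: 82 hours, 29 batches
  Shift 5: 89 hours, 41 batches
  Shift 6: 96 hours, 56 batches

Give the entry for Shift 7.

103 hours, 74 batches

Hours: +7 each step, so 61, 68, 75, 82, 89, 96 → 103.
For the batches, differences are 3, 6, 9, … (increasing by 3 each time): 11, 14, 20, 29, 41, 56 → 74.
So the next line is 103 hours, 74 batches.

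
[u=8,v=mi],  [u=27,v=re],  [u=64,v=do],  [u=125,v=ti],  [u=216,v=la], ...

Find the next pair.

[u=343,v=sol]

U goes 8, 27, 64, 125, 216 → 343 (perfect cubes: 2³, 3³, 4³, …).
V: runs backward through the solfège scale do→ti; mi, re, do, ti, la → sol.
Putting it together: [u=343,v=sol].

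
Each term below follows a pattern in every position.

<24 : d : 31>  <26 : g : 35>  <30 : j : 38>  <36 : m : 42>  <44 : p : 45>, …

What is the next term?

<54 : s : 49>

First part: differences are 2, 4, 6, … (increasing by 2 each time); 24, 26, 30, 36, 44 → 54.
Letter — letters move forward 3 places in the alphabet: d, g, j, m, p → s.
Third part: alternating steps +4, +3, +4, +3, …, so 31, 35, 38, 42, 45 → 49.
Combining the parts gives <54 : s : 49>.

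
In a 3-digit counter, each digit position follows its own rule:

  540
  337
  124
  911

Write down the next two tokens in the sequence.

First digit: −2 each step, mod 10, so 5, 3, 1, 9 → 7 → 5.
For the second digit, −1 each step, mod 10: 4, 3, 2, 1 → 0 → 9.
Third digit — −3 each step, mod 10: 0, 7, 4, 1 → 8 → 5.
Putting the parts together: 708 and then 595.

708, 595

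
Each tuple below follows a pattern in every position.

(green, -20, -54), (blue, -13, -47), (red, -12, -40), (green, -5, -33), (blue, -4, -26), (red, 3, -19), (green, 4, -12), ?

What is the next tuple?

Colour: repeats green → blue → red, so green, blue, red, green, blue, red, green → blue.
For the second value, alternating steps +7, +1, +7, +1, …: -20, -13, -12, -5, -4, 3, 4 → 11.
Third value: +7 each step; -54, -47, -40, -33, -26, -19, -12 → -5.
So the next tuple is (blue, 11, -5).

(blue, 11, -5)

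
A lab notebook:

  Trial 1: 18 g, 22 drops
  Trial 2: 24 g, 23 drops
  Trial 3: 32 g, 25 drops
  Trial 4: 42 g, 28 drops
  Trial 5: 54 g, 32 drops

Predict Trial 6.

G goes 18, 24, 32, 42, 54 → 68 (differences are 6, 8, 10, … (increasing by 2 each time)).
Drops: 22, 23, 25, 28, 32 → 37 (differences are 1, 2, 3, … (increasing by 1 each time)).
Combining the parts gives 68 g, 37 drops.

68 g, 37 drops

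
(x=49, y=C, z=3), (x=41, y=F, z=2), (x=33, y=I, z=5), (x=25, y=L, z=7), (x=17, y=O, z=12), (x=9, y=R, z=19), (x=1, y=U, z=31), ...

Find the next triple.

X goes 49, 41, 33, 25, 17, 9, 1 → -7 (−8 each step).
Y — letters move forward 3 places in the alphabet: C, F, I, L, O, R, U → X.
Z: each term is the sum of the two before it, so 3, 2, 5, 7, 12, 19, 31 → 50.
Putting it together: (x=-7, y=X, z=50).

(x=-7, y=X, z=50)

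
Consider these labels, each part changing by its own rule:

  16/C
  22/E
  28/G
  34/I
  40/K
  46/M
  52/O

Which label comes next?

58/Q

First component — +6 each step: 16, 22, 28, 34, 40, 46, 52 → 58.
Letter: letters move forward 2 places in the alphabet; C, E, G, I, K, M, O → Q.
So the next label is 58/Q.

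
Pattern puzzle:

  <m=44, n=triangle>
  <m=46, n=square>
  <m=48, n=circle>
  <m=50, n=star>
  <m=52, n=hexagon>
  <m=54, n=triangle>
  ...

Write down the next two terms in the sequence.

M goes 44, 46, 48, 50, 52, 54 → 56 → 58 (+2 each step).
N: repeats triangle → square → circle → star → hexagon; triangle, square, circle, star, hexagon, triangle → square → circle.
Putting the parts together: <m=56, n=square> and then <m=58, n=circle>.

<m=56, n=square>, <m=58, n=circle>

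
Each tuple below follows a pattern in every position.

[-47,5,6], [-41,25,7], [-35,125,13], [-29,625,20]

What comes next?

[-23,3125,33]

First part: -47, -41, -35, -29 → -23 (+6 each step).
Second part: 5, 25, 125, 625 → 3125 (×5 each step).
Third part goes 6, 7, 13, 20 → 33 (each term is the sum of the two before it).
Combining the parts gives [-23,3125,33].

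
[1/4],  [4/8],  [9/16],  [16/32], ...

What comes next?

[25/64]

First component: perfect squares: 1², 2², 3², …; 1, 4, 9, 16 → 25.
Second component: ×2 each step; 4, 8, 16, 32 → 64.
Combining the parts gives [25/64].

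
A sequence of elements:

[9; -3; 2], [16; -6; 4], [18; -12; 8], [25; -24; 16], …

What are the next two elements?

First part: 9, 16, 18, 25 → 27 → 34 (alternating steps +7, +2, +7, +2, …).
Second part: -3, -6, -12, -24 → -48 → -96 (×2 each step).
For the third part, ×2 each step: 2, 4, 8, 16 → 32 → 64.
Putting the parts together: [27; -48; 32] and then [34; -96; 64].

[27; -48; 32], [34; -96; 64]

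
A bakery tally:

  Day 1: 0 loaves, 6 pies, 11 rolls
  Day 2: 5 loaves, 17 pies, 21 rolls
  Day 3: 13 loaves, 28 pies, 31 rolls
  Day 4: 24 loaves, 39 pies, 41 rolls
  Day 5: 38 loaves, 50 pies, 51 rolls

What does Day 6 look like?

Loaves — differences are 5, 8, 11, … (increasing by 3 each time): 0, 5, 13, 24, 38 → 55.
Pies: +11 each step, so 6, 17, 28, 39, 50 → 61.
Rolls: +10 each step; 11, 21, 31, 41, 51 → 61.
Combining the parts gives 55 loaves, 61 pies, 61 rolls.

55 loaves, 61 pies, 61 rolls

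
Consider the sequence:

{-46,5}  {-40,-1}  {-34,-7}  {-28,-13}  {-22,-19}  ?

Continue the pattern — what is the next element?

{-16,-25}

First component: +6 each step, so -46, -40, -34, -28, -22 → -16.
Second component: together with the first component always sums to -41, so 5, -1, -7, -13, -19 → -25.
So the next element is {-16,-25}.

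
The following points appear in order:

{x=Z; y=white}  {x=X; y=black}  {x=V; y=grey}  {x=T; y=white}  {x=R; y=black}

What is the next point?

{x=P; y=grey}

X: letters move back 2 places in the alphabet, so Z, X, V, T, R → P.
Y: repeats white → black → grey; white, black, grey, white, black → grey.
So the next point is {x=P; y=grey}.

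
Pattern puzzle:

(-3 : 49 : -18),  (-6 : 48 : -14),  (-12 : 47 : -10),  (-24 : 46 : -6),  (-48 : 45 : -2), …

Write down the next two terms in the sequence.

(-96 : 44 : 2), (-192 : 43 : 6)

For the first slot, ×2 each step: -3, -6, -12, -24, -48 → -96 → -192.
For the second slot, −1 each step: 49, 48, 47, 46, 45 → 44 → 43.
Third slot: -18, -14, -10, -6, -2 → 2 → 6 (+4 each step).
So the next two terms are (-96 : 44 : 2) and (-192 : 43 : 6).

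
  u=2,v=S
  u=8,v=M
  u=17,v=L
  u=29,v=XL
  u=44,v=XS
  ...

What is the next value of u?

62

U goes 2, 8, 17, 29, 44 → 62 (differences are 6, 9, 12, … (increasing by 3 each time)).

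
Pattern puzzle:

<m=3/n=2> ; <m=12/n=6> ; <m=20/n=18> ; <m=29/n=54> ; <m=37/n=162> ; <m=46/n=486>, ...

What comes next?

<m=54/n=1458>

M: alternating steps +9, +8, +9, +8, …; 3, 12, 20, 29, 37, 46 → 54.
N: 2, 6, 18, 54, 162, 486 → 1458 (×3 each step).
Putting it together: <m=54/n=1458>.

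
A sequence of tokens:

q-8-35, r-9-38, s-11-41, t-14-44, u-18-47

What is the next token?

v-23-50

For the letter, letters move forward 1 place in the alphabet: q, r, s, t, u → v.
Second component: 8, 9, 11, 14, 18 → 23 (differences are 1, 2, 3, … (increasing by 1 each time)).
Third component goes 35, 38, 41, 44, 47 → 50 (+3 each step).
Combining the parts gives v-23-50.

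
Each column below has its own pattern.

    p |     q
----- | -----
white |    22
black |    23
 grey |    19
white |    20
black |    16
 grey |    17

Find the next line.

Column p: repeats white → black → grey; white, black, grey, white, black, grey → white.
Column q: 22, 23, 19, 20, 16, 17 → 13 (alternating steps +1, −4, +1, −4, …).
Putting it together: white  13.

white  13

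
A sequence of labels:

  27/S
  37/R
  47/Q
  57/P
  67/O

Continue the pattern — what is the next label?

77/N

First component — +10 each step: 27, 37, 47, 57, 67 → 77.
For the letter, letters move back 1 place in the alphabet: S, R, Q, P, O → N.
Combining the parts gives 77/N.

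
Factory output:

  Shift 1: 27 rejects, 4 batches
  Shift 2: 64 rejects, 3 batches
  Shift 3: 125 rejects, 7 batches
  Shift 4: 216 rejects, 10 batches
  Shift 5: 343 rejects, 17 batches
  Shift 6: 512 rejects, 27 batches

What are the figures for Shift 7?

Rejects: 27, 64, 125, 216, 343, 512 → 729 (perfect cubes: 3³, 4³, 5³, …).
Batches: 4, 3, 7, 10, 17, 27 → 44 (each term is the sum of the two before it).
Putting it together: 729 rejects, 44 batches.

729 rejects, 44 batches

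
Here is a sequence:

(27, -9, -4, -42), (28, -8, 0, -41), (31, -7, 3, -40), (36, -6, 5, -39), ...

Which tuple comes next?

(43, -5, 6, -38)

First component: differences are 1, 3, 5, … (increasing by 2 each time), so 27, 28, 31, 36 → 43.
Second component: +1 each step, so -9, -8, -7, -6 → -5.
For the third component, differences are 4, 3, 2, … (decreasing by 1 each time): -4, 0, 3, 5 → 6.
Fourth component: +1 each step, so -42, -41, -40, -39 → -38.
Combining the parts gives (43, -5, 6, -38).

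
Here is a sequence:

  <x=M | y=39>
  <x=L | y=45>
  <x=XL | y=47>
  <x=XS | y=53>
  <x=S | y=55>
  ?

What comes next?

X: M, L, XL, XS, S → M (runs through clothing sizes XS→XL).
Y: 39, 45, 47, 53, 55 → 61 (alternating steps +6, +2, +6, +2, …).
Putting it together: <x=M | y=61>.

<x=M | y=61>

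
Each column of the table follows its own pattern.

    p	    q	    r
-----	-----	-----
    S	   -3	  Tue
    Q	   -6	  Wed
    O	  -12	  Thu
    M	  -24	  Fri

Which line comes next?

K  -48  Sat

Column p: letters move back 2 places in the alphabet; S, Q, O, M → K.
Column q — ×2 each step: -3, -6, -12, -24 → -48.
For the column r, runs through the weekdays Mon→Sun: Tue, Wed, Thu, Fri → Sat.
So the next line is K  -48  Sat.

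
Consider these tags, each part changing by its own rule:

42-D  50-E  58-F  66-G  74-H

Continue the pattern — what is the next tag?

82-I

First component: 42, 50, 58, 66, 74 → 82 (+8 each step).
Letter goes D, E, F, G, H → I (letters move forward 1 place in the alphabet).
Putting it together: 82-I.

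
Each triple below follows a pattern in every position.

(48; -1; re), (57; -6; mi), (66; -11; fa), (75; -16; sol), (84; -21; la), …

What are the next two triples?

First slot: +9 each step, so 48, 57, 66, 75, 84 → 93 → 102.
For the second slot, −5 each step: -1, -6, -11, -16, -21 → -26 → -31.
Note — runs through the solfège scale do→ti: re, mi, fa, sol, la → ti → do.
So the next two triples are (93; -26; ti) and (102; -31; do).

(93; -26; ti), (102; -31; do)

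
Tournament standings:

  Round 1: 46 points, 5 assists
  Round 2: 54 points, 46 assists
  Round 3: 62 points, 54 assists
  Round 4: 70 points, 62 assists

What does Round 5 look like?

78 points, 70 assists

Points: +8 each step, so 46, 54, 62, 70 → 78.
Assists: always the previous value of the points, so 5, 46, 54, 62 → 70.
Combining the parts gives 78 points, 70 assists.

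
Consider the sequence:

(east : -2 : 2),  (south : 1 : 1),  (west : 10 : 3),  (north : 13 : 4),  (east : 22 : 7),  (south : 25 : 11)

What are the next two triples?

(west : 34 : 18), (north : 37 : 29)

Direction: repeats east → south → west → north, so east, south, west, north, east, south → west → north.
Second part goes -2, 1, 10, 13, 22, 25 → 34 → 37 (alternating steps +3, +9, +3, +9, …).
For the third part, each term is the sum of the two before it: 2, 1, 3, 4, 7, 11 → 18 → 29.
Putting the parts together: (west : 34 : 18) and then (north : 37 : 29).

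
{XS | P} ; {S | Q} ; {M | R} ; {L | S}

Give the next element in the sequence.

Size: XS, S, M, L → XL (runs through clothing sizes XS→XL).
Letter: letters move forward 1 place in the alphabet, so P, Q, R, S → T.
So the next element is {XL | T}.

{XL | T}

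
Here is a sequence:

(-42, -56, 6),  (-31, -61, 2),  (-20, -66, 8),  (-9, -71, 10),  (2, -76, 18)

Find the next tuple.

First part: -42, -31, -20, -9, 2 → 13 (+11 each step).
Second part goes -56, -61, -66, -71, -76 → -81 (−5 each step).
Third part — each term is the sum of the two before it: 6, 2, 8, 10, 18 → 28.
So the next tuple is (13, -81, 28).

(13, -81, 28)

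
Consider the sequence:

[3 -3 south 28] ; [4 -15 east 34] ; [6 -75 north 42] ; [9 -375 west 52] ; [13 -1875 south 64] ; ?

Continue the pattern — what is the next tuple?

[18 -9375 east 78]

First component: 3, 4, 6, 9, 13 → 18 (differences are 1, 2, 3, … (increasing by 1 each time)).
Second component: ×5 each step, so -3, -15, -75, -375, -1875 → -9375.
For the direction, repeats south → east → north → west: south, east, north, west, south → east.
Fourth component: differences are 6, 8, 10, … (increasing by 2 each time), so 28, 34, 42, 52, 64 → 78.
So the next tuple is [18 -9375 east 78].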